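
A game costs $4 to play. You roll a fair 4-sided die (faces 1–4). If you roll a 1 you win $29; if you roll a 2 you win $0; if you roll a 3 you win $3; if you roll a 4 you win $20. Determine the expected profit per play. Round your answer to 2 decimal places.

E[payout] = (1/4)·0 + (1/4)·3 + (1/4)·20 + (1/4)·29 = 13
Expected profit = 13 − 4 = 9 ≈ $9.00

$9.00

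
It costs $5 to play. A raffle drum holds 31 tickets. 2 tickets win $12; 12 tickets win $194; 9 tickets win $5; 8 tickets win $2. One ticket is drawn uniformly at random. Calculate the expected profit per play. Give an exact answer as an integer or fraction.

2258/31 dollars

E[payout] = (2/31)·12 + (12/31)·194 + (9/31)·5 + (8/31)·2 = 2413/31
Expected profit = 2413/31 − 5 = 2258/31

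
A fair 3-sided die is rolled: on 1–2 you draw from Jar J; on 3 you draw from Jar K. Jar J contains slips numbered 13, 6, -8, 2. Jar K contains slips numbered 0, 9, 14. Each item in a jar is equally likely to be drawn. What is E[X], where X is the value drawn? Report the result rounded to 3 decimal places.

E[X | Jar J] = (13 + 6 − 8 + 2)/4 = 13/4
E[X | Jar K] = (0 + 9 + 14)/3 = 23/3
E[X] = (2/3)·13/4 + (1/3)·23/3 = 85/18 ≈ 4.722

4.722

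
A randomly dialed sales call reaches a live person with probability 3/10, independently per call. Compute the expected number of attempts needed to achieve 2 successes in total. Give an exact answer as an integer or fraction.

20/3

By linearity (sum of 2 independent geometric waits), E[trials] = 2/p = 2/(3/10) = 20/3.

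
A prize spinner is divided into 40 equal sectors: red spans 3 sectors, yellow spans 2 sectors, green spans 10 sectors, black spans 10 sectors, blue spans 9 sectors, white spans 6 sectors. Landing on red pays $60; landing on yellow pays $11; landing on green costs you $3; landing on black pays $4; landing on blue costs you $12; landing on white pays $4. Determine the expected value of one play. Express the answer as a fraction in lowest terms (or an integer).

E[payout] = (3/40)·60 + (2/40)·11 + (10/40)·(-3) + (10/40)·4 + (9/40)·(-12) + (6/40)·4 = 16/5

16/5 dollars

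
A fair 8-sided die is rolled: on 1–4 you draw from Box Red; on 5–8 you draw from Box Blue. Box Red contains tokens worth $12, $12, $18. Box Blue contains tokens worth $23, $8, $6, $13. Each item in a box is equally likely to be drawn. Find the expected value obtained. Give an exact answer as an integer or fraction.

E[X | Box Red] = (12 + 12 + 18)/3 = 14
E[X | Box Blue] = (23 + 8 + 6 + 13)/4 = 25/2
E[X] = (1/2)·14 + (1/2)·25/2 = 53/4

53/4 dollars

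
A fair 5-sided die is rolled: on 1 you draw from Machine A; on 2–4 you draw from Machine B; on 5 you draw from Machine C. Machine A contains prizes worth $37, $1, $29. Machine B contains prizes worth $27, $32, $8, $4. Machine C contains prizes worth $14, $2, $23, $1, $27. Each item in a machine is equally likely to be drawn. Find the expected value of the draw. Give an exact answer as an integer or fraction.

5339/300 dollars

E[X | Machine A] = (37 + 1 + 29)/3 = 67/3
E[X | Machine B] = (27 + 32 + 8 + 4)/4 = 71/4
E[X | Machine C] = (14 + 2 + 23 + 1 + 27)/5 = 67/5
E[X] = (1/5)·67/3 + (3/5)·71/4 + (1/5)·67/5 = 5339/300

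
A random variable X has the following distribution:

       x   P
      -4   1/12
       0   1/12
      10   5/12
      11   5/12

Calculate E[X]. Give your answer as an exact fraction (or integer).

101/12

E[X] = (1/12)·(-4) + (1/12)·0 + (5/12)·10 + (5/12)·11
     = 101/12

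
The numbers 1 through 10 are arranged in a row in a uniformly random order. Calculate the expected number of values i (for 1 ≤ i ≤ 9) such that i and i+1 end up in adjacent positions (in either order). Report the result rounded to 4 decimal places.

For each i ∈ {1,…,9}, let Xᵢ = 1 if i and i+1 are adjacent. P(Xᵢ=1) = 2·(10−1)!/10! = 2/10.
By linearity, E[ΣXᵢ] = (9)·(2/10) = 9/5.
≈ 1.8000

1.8000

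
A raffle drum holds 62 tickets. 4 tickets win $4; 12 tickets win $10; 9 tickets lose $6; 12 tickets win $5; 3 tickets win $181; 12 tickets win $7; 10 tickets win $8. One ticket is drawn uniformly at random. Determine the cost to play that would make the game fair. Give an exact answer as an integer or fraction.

849/62 dollars

E[payout] = (4/62)·4 + (12/62)·10 + (9/62)·(-6) + (12/62)·5 + (3/62)·181 + (12/62)·7 + (10/62)·8 = 849/62
Fair fee = E[payout] = 849/62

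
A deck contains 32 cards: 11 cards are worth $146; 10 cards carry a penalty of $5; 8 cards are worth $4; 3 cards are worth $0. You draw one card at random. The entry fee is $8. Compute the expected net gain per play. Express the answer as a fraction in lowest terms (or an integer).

E[payout] = (11/32)·146 + (10/32)·(-5) + (8/32)·4 + (3/32)·0 = 397/8
Expected profit = 397/8 − 8 = 333/8

333/8 dollars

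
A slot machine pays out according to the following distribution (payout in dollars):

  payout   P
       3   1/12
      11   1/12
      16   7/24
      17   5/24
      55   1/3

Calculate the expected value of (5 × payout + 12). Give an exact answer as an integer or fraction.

3613/24

E[5x+12] = (1/12)·27 + (1/12)·67 + (7/24)·92 + (5/24)·97 + (1/3)·287
     = 3613/24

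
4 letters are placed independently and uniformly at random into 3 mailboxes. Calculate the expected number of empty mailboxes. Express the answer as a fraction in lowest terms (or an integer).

Let Xⱼ=1 if mailbox j is empty. P(Xⱼ=1) = ((3-1)/3)^4 = 16/81.
By linearity, E[#empty] = 3·16/81 = 16/27.

16/27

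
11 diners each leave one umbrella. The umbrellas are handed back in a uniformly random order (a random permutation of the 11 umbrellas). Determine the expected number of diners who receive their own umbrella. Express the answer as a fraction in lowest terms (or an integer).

Let Xᵢ = 1 if person i gets their own umbrella. For each i, P(Xᵢ=1) = 1/11.
By linearity of expectation, E[X₁+…+X_11] = 11·(1/11) = 1.

1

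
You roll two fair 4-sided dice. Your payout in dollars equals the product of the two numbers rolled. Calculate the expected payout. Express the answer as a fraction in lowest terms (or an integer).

Distribution of the product of the two numbers rolled: 1 w.p. 1/16, 2 w.p. 1/8, 3 w.p. 1/8, 4 w.p. 3/16, 6 w.p. 1/8, 8 w.p. 1/8, …
E[payout] = (1/16)·1 + (1/8)·2 + (1/8)·3 + (3/16)·4 + (1/8)·6 + (1/8)·8 + (1/16)·9 + (1/8)·12 + (1/16)·16 = 25/4

25/4 dollars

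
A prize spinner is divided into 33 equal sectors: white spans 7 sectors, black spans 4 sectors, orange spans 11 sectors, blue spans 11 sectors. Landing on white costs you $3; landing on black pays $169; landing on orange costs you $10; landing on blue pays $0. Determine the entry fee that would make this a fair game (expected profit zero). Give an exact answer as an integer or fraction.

545/33 dollars

E[payout] = (7/33)·(-3) + (4/33)·169 + (11/33)·(-10) + (11/33)·0 = 545/33
Fair fee = E[payout] = 545/33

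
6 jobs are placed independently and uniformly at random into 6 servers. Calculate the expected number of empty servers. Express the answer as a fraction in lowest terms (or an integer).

15625/7776

Let Xⱼ=1 if server j is empty. P(Xⱼ=1) = ((6-1)/6)^6 = 15625/46656.
By linearity, E[#empty] = 6·15625/46656 = 15625/7776.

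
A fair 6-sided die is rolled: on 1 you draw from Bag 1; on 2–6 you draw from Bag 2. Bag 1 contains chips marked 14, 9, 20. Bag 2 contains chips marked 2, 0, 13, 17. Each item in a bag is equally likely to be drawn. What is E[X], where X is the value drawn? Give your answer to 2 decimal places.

9.06

E[X | Bag 1] = (14 + 9 + 20)/3 = 43/3
E[X | Bag 2] = (2 + 0 + 13 + 17)/4 = 8
E[X] = (1/6)·43/3 + (5/6)·8 = 163/18 ≈ 9.06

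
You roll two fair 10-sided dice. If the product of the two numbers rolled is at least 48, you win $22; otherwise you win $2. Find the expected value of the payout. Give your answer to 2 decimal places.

$6.80

E[payout] = (19/25)·2 + (6/25)·22 = 34/5
≈ $6.80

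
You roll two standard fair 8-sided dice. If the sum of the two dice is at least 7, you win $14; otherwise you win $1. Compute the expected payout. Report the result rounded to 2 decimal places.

$10.95

E[payout] = (15/64)·1 + (49/64)·14 = 701/64
≈ $10.95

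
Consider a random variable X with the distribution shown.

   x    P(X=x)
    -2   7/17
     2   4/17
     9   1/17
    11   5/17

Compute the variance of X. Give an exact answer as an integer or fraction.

E[X] = (7/17)·(-2) + (4/17)·2 + (1/17)·9 + (5/17)·11 = 58/17
E[X²] = (7/17)·4 + (4/17)·4 + (1/17)·81 + (5/17)·121 = 730/17
Var(X) = 730/17 − (58/17)² = 9046/289

9046/289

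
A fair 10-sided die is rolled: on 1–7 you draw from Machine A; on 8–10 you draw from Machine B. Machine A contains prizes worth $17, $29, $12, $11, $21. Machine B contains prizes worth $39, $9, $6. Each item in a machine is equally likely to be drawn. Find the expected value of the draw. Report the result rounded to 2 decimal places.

E[X | Machine A] = (17 + 29 + 12 + 11 + 21)/5 = 18
E[X | Machine B] = (39 + 9 + 6)/3 = 18
E[X] = (7/10)·18 + (3/10)·18 = 18 ≈ 18.00

$18.00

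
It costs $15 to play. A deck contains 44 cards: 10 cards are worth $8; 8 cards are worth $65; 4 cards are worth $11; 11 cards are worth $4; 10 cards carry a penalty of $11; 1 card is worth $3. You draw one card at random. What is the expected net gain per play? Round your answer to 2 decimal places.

-$1.80

E[payout] = (10/44)·8 + (8/44)·65 + (4/44)·11 + (11/44)·4 + (10/44)·(-11) + (1/44)·3 = 581/44
Expected profit = 581/44 − 15 = -79/44 ≈ -$1.80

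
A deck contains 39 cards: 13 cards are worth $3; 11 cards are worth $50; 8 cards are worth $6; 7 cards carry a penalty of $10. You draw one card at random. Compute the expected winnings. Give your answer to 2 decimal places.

$14.54

E[payout] = (13/39)·3 + (11/39)·50 + (8/39)·6 + (7/39)·(-10) = 189/13
≈ $14.54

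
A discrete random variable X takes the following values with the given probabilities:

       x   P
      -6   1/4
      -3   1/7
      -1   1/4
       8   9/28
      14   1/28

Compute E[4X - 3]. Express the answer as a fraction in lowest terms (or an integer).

E[4x-3] = (1/4)·(-27) + (1/7)·(-15) + (1/4)·(-7) + (9/28)·29 + (1/28)·53
     = 4/7

4/7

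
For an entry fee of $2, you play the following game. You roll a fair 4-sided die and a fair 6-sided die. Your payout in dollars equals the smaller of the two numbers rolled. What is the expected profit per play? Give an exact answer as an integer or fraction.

Distribution of the smaller of the two numbers rolled: 1 w.p. 3/8, 2 w.p. 7/24, 3 w.p. 5/24, 4 w.p. 1/8
E[payout] = (3/8)·1 + (7/24)·2 + (5/24)·3 + (1/8)·4 = 25/12
Expected profit = 25/12 − 2 = 1/12

1/12 dollars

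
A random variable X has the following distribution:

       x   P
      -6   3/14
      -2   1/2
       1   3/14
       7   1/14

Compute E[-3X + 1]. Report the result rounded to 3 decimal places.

5.714

E[-3x+1] = (3/14)·19 + (1/2)·7 + (3/14)·(-2) + (1/14)·(-20)
     = 40/7 ≈ 5.714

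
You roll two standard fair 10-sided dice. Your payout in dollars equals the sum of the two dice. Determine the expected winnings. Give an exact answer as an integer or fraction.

Distribution of the sum of the two dice: 2 w.p. 1/100, 3 w.p. 1/50, 4 w.p. 3/100, 5 w.p. 1/25, 6 w.p. 1/20, 7 w.p. 3/50, …
E[payout] = (1/100)·2 + (1/50)·3 + (3/100)·4 + (1/25)·5 + (1/20)·6 + (3/50)·7 + (7/100)·8 + (2/25)·9 + (9/100)·10 + (1/10)·11 + (9/100)·12 + (2/25)·13 + (7/100)·14 + (3/50)·15 + (1/20)·16 + (1/25)·17 + (3/100)·18 + (1/50)·19 + (1/100)·20 = 11

$11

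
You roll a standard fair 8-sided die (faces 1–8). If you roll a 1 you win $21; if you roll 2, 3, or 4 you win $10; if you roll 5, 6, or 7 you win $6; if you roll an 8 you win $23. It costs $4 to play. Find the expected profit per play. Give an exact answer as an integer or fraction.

15/2 dollars

E[payout] = (3/8)·6 + (3/8)·10 + (1/8)·21 + (1/8)·23 = 23/2
Expected profit = 23/2 − 4 = 15/2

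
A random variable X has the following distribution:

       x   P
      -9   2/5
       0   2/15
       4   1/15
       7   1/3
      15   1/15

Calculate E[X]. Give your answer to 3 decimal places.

E[X] = (2/5)·(-9) + (2/15)·0 + (1/15)·4 + (1/3)·7 + (1/15)·15
     = 0 ≈ 0.000

0.000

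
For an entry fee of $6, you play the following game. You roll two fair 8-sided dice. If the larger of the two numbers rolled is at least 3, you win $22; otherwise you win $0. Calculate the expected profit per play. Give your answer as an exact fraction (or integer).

117/8 dollars

E[payout] = (1/16)·0 + (15/16)·22 = 165/8
Expected profit = 165/8 − 6 = 117/8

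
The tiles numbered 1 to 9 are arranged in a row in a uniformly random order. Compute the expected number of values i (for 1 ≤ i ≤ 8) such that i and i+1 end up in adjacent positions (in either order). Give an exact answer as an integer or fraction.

16/9

For each i ∈ {1,…,8}, let Xᵢ = 1 if i and i+1 are adjacent. P(Xᵢ=1) = 2·(9−1)!/9! = 2/9.
By linearity, E[ΣXᵢ] = (8)·(2/9) = 16/9.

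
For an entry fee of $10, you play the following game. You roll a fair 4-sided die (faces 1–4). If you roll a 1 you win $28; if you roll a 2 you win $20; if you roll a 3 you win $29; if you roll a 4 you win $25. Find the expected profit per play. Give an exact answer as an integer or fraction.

31/2 dollars

E[payout] = (1/4)·20 + (1/4)·25 + (1/4)·28 + (1/4)·29 = 51/2
Expected profit = 51/2 − 10 = 31/2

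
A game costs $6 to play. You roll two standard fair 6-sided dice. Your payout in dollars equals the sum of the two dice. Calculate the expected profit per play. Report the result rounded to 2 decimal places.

$1.00

Distribution of the sum of the two dice: 2 w.p. 1/36, 3 w.p. 1/18, 4 w.p. 1/12, 5 w.p. 1/9, 6 w.p. 5/36, 7 w.p. 1/6, …
E[payout] = (1/36)·2 + (1/18)·3 + (1/12)·4 + (1/9)·5 + (5/36)·6 + (1/6)·7 + (5/36)·8 + (1/9)·9 + (1/12)·10 + (1/18)·11 + (1/36)·12 = 7
Expected profit = 7 − 6 = 1 ≈ $1.00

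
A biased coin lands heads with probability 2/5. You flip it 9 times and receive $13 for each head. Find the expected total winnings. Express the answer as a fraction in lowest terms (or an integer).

234/5 dollars

E[#heads] = 9·2/5 = 18/5 (linearity over flips).
E[winnings] = 13·18/5 = 234/5.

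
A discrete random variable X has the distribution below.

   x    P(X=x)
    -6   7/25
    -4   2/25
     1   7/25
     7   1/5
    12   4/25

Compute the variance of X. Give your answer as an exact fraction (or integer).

1048/25

E[X] = (7/25)·(-6) + (2/25)·(-4) + (7/25)·1 + (1/5)·7 + (4/25)·12 = 8/5
E[X²] = (7/25)·36 + (2/25)·16 + (7/25)·1 + (1/5)·49 + (4/25)·144 = 1112/25
Var(X) = 1112/25 − (8/5)² = 1048/25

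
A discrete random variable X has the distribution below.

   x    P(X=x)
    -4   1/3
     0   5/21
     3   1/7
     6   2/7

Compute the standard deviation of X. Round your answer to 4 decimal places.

E[X] = 17/21, E[X²] = 355/21
Var(X) = E[X²] − (E[X])² = 355/21 − 289/441 = 7166/441
SD(X) = √(7166/441) ≈ 4.0311

4.0311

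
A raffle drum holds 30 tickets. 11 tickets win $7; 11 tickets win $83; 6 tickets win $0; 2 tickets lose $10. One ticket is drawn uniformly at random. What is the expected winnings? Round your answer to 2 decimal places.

E[payout] = (11/30)·7 + (11/30)·83 + (6/30)·0 + (2/30)·(-10) = 97/3
≈ $32.33

$32.33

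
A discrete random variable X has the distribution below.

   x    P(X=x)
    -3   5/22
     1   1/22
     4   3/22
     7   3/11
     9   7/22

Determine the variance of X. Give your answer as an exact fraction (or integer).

E[X] = (5/22)·(-3) + (1/22)·1 + (3/22)·4 + (3/11)·7 + (7/22)·9 = 103/22
E[X²] = (5/22)·9 + (1/22)·1 + (3/22)·16 + (3/11)·49 + (7/22)·81 = 955/22
Var(X) = 955/22 − (103/22)² = 10401/484

10401/484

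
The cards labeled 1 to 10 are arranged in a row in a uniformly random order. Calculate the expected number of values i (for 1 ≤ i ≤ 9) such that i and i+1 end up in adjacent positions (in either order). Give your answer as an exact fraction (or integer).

For each i ∈ {1,…,9}, let Xᵢ = 1 if i and i+1 are adjacent. P(Xᵢ=1) = 2·(10−1)!/10! = 2/10.
By linearity, E[ΣXᵢ] = (9)·(2/10) = 9/5.

9/5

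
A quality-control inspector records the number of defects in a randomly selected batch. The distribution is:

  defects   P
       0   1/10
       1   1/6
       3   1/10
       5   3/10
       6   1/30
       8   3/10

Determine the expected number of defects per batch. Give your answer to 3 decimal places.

E[X] = (1/10)·0 + (1/6)·1 + (1/10)·3 + (3/10)·5 + (1/30)·6 + (3/10)·8
     = 137/30 ≈ 4.567

4.567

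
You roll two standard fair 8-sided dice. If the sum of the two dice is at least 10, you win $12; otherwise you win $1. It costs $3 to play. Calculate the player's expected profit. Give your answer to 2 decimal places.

E[payout] = (9/16)·1 + (7/16)·12 = 93/16
Expected profit = 93/16 − 3 = 45/16 ≈ $2.81

$2.81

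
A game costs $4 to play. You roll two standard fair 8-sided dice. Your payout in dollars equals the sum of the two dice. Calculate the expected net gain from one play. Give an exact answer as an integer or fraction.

Distribution of the sum of the two dice: 2 w.p. 1/64, 3 w.p. 1/32, 4 w.p. 3/64, 5 w.p. 1/16, 6 w.p. 5/64, 7 w.p. 3/32, …
E[payout] = (1/64)·2 + (1/32)·3 + (3/64)·4 + (1/16)·5 + (5/64)·6 + (3/32)·7 + (7/64)·8 + (1/8)·9 + (7/64)·10 + (3/32)·11 + (5/64)·12 + (1/16)·13 + (3/64)·14 + (1/32)·15 + (1/64)·16 = 9
Expected profit = 9 − 4 = 5

$5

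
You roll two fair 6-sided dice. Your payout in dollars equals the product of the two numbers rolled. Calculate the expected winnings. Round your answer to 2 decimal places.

$12.25

Distribution of the product of the two numbers rolled: 1 w.p. 1/36, 2 w.p. 1/18, 3 w.p. 1/18, 4 w.p. 1/12, 5 w.p. 1/18, 6 w.p. 1/9, …
E[payout] = (1/36)·1 + (1/18)·2 + (1/18)·3 + (1/12)·4 + (1/18)·5 + (1/9)·6 + (1/18)·8 + (1/36)·9 + (1/18)·10 + (1/9)·12 + (1/18)·15 + (1/36)·16 + (1/18)·18 + (1/18)·20 + (1/18)·24 + (1/36)·25 + (1/18)·30 + (1/36)·36 = 49/4
≈ $12.25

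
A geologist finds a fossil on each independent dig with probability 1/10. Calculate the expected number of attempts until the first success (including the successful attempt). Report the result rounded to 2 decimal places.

For a geometric distribution, E[trials] = 1/p = 1/(1/10) = 10.
≈ 10.00

10.00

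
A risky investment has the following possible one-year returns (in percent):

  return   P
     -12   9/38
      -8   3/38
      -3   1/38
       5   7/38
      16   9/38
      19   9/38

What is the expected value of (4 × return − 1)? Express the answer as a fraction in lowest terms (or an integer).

411/19

E[4x-1] = (9/38)·(-49) + (3/38)·(-33) + (1/38)·(-13) + (7/38)·19 + (9/38)·63 + (9/38)·75
     = 411/19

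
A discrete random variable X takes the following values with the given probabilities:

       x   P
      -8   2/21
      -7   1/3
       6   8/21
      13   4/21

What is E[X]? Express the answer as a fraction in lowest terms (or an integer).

5/3

E[X] = (2/21)·(-8) + (1/3)·(-7) + (8/21)·6 + (4/21)·13
     = 5/3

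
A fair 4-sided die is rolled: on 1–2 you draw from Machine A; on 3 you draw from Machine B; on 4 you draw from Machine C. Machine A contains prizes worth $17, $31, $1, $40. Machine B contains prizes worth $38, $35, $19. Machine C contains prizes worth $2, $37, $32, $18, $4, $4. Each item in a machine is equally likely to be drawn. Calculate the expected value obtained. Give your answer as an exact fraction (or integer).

E[X | Machine A] = (17 + 31 + 1 + 40)/4 = 89/4
E[X | Machine B] = (38 + 35 + 19)/3 = 92/3
E[X | Machine C] = (2 + 37 + 32 + 18 + 4 + 4)/6 = 97/6
E[X] = (1/2)·89/4 + (1/4)·92/3 + (1/4)·97/6 = 137/6

137/6 dollars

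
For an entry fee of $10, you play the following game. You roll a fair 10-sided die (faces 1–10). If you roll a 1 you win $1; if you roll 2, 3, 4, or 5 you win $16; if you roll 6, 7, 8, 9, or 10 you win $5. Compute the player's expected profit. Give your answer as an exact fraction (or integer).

-$1

E[payout] = (1/10)·1 + (1/2)·5 + (2/5)·16 = 9
Expected profit = 9 − 10 = -1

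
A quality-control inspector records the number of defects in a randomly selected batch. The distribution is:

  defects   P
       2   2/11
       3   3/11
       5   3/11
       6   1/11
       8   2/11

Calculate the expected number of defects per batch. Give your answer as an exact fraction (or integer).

50/11

E[X] = (2/11)·2 + (3/11)·3 + (3/11)·5 + (1/11)·6 + (2/11)·8
     = 50/11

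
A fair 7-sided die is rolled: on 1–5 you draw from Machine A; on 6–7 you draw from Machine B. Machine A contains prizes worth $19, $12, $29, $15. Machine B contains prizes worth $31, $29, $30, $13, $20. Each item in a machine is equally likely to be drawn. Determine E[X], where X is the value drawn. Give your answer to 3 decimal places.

$20.421

E[X | Machine A] = (19 + 12 + 29 + 15)/4 = 75/4
E[X | Machine B] = (31 + 29 + 30 + 13 + 20)/5 = 123/5
E[X] = (5/7)·75/4 + (2/7)·123/5 = 2859/140 ≈ 20.421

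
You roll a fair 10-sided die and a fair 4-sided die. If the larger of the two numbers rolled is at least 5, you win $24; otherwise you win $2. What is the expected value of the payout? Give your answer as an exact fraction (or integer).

E[payout] = (2/5)·2 + (3/5)·24 = 76/5

76/5 dollars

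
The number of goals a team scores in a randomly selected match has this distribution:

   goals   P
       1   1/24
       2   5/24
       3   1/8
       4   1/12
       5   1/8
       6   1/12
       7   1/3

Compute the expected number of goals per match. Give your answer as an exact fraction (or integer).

E[X] = (1/24)·1 + (5/24)·2 + (1/8)·3 + (1/12)·4 + (1/8)·5 + (1/12)·6 + (1/3)·7
     = 37/8

37/8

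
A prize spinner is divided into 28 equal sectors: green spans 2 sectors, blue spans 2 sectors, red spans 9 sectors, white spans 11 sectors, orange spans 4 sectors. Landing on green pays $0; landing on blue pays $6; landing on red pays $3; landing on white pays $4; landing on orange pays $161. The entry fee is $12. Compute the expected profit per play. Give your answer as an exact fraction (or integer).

391/28 dollars

E[payout] = (2/28)·0 + (2/28)·6 + (9/28)·3 + (11/28)·4 + (4/28)·161 = 727/28
Expected profit = 727/28 − 12 = 391/28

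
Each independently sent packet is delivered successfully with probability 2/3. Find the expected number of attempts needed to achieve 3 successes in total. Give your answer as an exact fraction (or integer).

9/2

By linearity (sum of 3 independent geometric waits), E[trials] = 3/p = 3/(2/3) = 9/2.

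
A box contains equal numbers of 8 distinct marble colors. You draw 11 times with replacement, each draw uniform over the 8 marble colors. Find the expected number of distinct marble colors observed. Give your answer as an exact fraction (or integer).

6612607849/1073741824

Let Xⱼ=1 if type j appears at least once. P(Xⱼ=1) = 1 − ((8−1)/8)^11 = 6612607849/8589934592.
E[#distinct] = 8·6612607849/8589934592 = 6612607849/1073741824.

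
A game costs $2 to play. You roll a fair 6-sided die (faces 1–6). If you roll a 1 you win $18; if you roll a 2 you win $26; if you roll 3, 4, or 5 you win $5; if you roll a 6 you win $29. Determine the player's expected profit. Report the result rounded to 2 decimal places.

$12.67

E[payout] = (1/2)·5 + (1/6)·18 + (1/6)·26 + (1/6)·29 = 44/3
Expected profit = 44/3 − 2 = 38/3 ≈ $12.67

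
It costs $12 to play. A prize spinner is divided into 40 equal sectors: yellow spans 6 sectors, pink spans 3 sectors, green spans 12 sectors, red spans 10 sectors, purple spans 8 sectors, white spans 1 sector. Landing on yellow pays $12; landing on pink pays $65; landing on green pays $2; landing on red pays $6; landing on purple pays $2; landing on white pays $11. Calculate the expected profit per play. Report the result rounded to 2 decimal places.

-$2.55

E[payout] = (6/40)·12 + (3/40)·65 + (12/40)·2 + (10/40)·6 + (8/40)·2 + (1/40)·11 = 189/20
Expected profit = 189/20 − 12 = -51/20 ≈ -$2.55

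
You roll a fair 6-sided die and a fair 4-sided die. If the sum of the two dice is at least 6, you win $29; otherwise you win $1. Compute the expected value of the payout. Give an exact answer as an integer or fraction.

52/3 dollars

E[payout] = (5/12)·1 + (7/12)·29 = 52/3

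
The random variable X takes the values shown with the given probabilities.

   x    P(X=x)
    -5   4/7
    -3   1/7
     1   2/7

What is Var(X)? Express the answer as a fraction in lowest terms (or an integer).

E[X] = (4/7)·(-5) + (1/7)·(-3) + (2/7)·1 = -3
E[X²] = (4/7)·25 + (1/7)·9 + (2/7)·1 = 111/7
Var(X) = 111/7 − (-3)² = 48/7

48/7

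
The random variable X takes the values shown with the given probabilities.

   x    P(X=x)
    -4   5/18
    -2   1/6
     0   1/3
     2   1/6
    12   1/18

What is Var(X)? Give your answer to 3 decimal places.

E[X] = (5/18)·(-4) + (1/6)·(-2) + (1/3)·0 + (1/6)·2 + (1/18)·12 = -4/9
E[X²] = (5/18)·16 + (1/6)·4 + (1/3)·0 + (1/6)·4 + (1/18)·144 = 124/9
Var(X) = 124/9 − (-4/9)² = 1100/81 ≈ 13.580

13.580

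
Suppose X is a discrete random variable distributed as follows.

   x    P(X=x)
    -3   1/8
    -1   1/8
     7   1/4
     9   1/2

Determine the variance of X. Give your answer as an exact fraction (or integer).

335/16

E[X] = (1/8)·(-3) + (1/8)·(-1) + (1/4)·7 + (1/2)·9 = 23/4
E[X²] = (1/8)·9 + (1/8)·1 + (1/4)·49 + (1/2)·81 = 54
Var(X) = 54 − (23/4)² = 335/16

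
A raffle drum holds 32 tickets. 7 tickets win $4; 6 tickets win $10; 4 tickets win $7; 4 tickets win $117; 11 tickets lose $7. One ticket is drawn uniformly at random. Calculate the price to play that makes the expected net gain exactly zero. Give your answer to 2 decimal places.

$15.84

E[payout] = (7/32)·4 + (6/32)·10 + (4/32)·7 + (4/32)·117 + (11/32)·(-7) = 507/32
Fair fee = E[payout] = 507/32 ≈ $15.84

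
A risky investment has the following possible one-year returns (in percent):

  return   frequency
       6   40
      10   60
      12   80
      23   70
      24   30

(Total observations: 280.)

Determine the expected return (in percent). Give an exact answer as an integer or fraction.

Total = 280, so P(return=6) = 40/280, etc.
E[X] = (1/7)·6 + (3/14)·10 + (2/7)·12 + (1/4)·23 + (3/28)·24
     = 59/4

59/4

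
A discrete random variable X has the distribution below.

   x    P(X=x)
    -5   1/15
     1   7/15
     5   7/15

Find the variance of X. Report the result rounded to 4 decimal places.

E[X] = (1/15)·(-5) + (7/15)·1 + (7/15)·5 = 37/15
E[X²] = (1/15)·25 + (7/15)·1 + (7/15)·25 = 69/5
Var(X) = 69/5 − (37/15)² = 1736/225 ≈ 7.7156

7.7156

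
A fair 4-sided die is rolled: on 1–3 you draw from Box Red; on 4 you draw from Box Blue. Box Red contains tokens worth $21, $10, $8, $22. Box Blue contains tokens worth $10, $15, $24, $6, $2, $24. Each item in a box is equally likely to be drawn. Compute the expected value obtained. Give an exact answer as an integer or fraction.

237/16 dollars

E[X | Box Red] = (21 + 10 + 8 + 22)/4 = 61/4
E[X | Box Blue] = (10 + 15 + 24 + 6 + 2 + 24)/6 = 27/2
E[X] = (3/4)·61/4 + (1/4)·27/2 = 237/16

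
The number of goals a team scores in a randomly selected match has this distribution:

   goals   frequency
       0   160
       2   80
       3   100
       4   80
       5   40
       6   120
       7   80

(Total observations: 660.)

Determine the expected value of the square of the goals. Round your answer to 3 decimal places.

Total = 660, so P(goals=0) = 160/660, etc.
E[X²] = (8/33)·0 + (4/33)·4 + (5/33)·9 + (4/33)·16 + (2/33)·25 + (2/11)·36 + (4/33)·49
     = 587/33 ≈ 17.788

17.788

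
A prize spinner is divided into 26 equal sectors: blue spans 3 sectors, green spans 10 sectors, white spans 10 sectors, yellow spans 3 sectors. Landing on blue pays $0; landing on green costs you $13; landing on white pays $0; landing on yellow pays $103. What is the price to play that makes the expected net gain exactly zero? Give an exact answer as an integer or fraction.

179/26 dollars

E[payout] = (3/26)·0 + (10/26)·(-13) + (10/26)·0 + (3/26)·103 = 179/26
Fair fee = E[payout] = 179/26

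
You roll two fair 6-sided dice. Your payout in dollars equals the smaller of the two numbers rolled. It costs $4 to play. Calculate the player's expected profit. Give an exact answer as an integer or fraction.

-53/36 dollars

Distribution of the smaller of the two numbers rolled: 1 w.p. 11/36, 2 w.p. 1/4, 3 w.p. 7/36, 4 w.p. 5/36, 5 w.p. 1/12, 6 w.p. 1/36
E[payout] = (11/36)·1 + (1/4)·2 + (7/36)·3 + (5/36)·4 + (1/12)·5 + (1/36)·6 = 91/36
Expected profit = 91/36 − 4 = -53/36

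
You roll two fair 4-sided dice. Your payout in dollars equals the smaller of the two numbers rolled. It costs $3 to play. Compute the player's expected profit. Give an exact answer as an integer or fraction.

Distribution of the smaller of the two numbers rolled: 1 w.p. 7/16, 2 w.p. 5/16, 3 w.p. 3/16, 4 w.p. 1/16
E[payout] = (7/16)·1 + (5/16)·2 + (3/16)·3 + (1/16)·4 = 15/8
Expected profit = 15/8 − 3 = -9/8

-9/8 dollars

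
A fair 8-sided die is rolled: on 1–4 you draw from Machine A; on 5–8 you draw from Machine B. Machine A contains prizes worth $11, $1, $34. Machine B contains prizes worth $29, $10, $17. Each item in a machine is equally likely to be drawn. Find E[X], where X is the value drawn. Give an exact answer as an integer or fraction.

E[X | Machine A] = (11 + 1 + 34)/3 = 46/3
E[X | Machine B] = (29 + 10 + 17)/3 = 56/3
E[X] = (1/2)·46/3 + (1/2)·56/3 = 17

$17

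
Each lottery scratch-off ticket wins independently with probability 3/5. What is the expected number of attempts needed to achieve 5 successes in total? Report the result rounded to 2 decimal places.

8.33

By linearity (sum of 5 independent geometric waits), E[trials] = 5/p = 5/(3/5) = 25/3.
≈ 8.33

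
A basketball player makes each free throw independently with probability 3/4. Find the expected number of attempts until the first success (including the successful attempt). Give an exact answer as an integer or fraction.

4/3

For a geometric distribution, E[trials] = 1/p = 1/(3/4) = 4/3.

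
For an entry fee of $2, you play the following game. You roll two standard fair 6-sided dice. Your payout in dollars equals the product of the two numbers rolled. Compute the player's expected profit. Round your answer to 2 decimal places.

Distribution of the product of the two numbers rolled: 1 w.p. 1/36, 2 w.p. 1/18, 3 w.p. 1/18, 4 w.p. 1/12, 5 w.p. 1/18, 6 w.p. 1/9, …
E[payout] = (1/36)·1 + (1/18)·2 + (1/18)·3 + (1/12)·4 + (1/18)·5 + (1/9)·6 + (1/18)·8 + (1/36)·9 + (1/18)·10 + (1/9)·12 + (1/18)·15 + (1/36)·16 + (1/18)·18 + (1/18)·20 + (1/18)·24 + (1/36)·25 + (1/18)·30 + (1/36)·36 = 49/4
Expected profit = 49/4 − 2 = 41/4 ≈ $10.25

$10.25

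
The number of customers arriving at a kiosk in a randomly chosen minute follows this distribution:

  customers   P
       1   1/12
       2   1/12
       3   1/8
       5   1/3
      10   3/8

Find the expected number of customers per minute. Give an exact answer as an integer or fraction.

E[X] = (1/12)·1 + (1/12)·2 + (1/8)·3 + (1/3)·5 + (3/8)·10
     = 145/24

145/24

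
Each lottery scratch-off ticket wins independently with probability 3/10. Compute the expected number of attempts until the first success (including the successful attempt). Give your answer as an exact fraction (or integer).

10/3

For a geometric distribution, E[trials] = 1/p = 1/(3/10) = 10/3.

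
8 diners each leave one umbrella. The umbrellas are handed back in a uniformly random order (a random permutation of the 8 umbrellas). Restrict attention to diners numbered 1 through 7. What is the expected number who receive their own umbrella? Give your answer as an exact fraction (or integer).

7/8

Let Xᵢ = 1 if person i gets their own umbrella. For each i, P(Xᵢ=1) = 1/8.
By linearity of expectation, E[X₁+…+X_7] = 7·(1/8) = 7/8.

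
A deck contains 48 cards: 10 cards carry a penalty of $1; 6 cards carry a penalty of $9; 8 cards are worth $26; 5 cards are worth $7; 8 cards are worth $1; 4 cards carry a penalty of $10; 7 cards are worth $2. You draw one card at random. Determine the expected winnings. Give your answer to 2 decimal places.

$3.35

E[payout] = (10/48)·(-1) + (6/48)·(-9) + (8/48)·26 + (5/48)·7 + (8/48)·1 + (4/48)·(-10) + (7/48)·2 = 161/48
≈ $3.35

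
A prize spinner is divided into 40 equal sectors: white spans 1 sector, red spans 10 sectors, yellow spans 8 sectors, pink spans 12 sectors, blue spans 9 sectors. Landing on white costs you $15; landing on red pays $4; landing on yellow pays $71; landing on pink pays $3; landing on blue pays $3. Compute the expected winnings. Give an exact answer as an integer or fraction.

82/5 dollars

E[payout] = (1/40)·(-15) + (10/40)·4 + (8/40)·71 + (12/40)·3 + (9/40)·3 = 82/5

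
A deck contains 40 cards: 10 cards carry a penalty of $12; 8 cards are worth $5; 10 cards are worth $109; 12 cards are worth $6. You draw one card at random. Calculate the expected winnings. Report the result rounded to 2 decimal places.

$27.05

E[payout] = (10/40)·(-12) + (8/40)·5 + (10/40)·109 + (12/40)·6 = 541/20
≈ $27.05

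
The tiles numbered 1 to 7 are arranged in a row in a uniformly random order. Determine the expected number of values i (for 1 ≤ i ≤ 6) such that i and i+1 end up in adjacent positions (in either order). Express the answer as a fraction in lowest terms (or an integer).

12/7

For each i ∈ {1,…,6}, let Xᵢ = 1 if i and i+1 are adjacent. P(Xᵢ=1) = 2·(7−1)!/7! = 2/7.
By linearity, E[ΣXᵢ] = (6)·(2/7) = 12/7.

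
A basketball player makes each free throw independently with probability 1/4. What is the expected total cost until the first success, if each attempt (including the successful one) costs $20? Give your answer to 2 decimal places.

E[#attempts] = 1/p = 4; E[cost] = 20·4 = 80.
≈ 80.00

$80.00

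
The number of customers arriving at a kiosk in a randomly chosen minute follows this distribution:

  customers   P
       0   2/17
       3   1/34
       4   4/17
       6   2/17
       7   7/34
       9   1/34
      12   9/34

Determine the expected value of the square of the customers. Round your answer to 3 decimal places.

E[X²] = (2/17)·0 + (1/34)·9 + (4/17)·16 + (2/17)·36 + (7/34)·49 + (1/34)·81 + (9/34)·144
     = 2001/34 ≈ 58.853

58.853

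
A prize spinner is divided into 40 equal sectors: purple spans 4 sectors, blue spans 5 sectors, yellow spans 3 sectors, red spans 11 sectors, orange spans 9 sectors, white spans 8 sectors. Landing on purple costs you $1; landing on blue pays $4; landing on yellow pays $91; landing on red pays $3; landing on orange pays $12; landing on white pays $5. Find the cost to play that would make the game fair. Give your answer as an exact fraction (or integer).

E[payout] = (4/40)·(-1) + (5/40)·4 + (3/40)·91 + (11/40)·3 + (9/40)·12 + (8/40)·5 = 47/4
Fair fee = E[payout] = 47/4

47/4 dollars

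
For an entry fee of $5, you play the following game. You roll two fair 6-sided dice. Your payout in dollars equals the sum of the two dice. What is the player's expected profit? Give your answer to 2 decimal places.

$2.00

Distribution of the sum of the two dice: 2 w.p. 1/36, 3 w.p. 1/18, 4 w.p. 1/12, 5 w.p. 1/9, 6 w.p. 5/36, 7 w.p. 1/6, …
E[payout] = (1/36)·2 + (1/18)·3 + (1/12)·4 + (1/9)·5 + (5/36)·6 + (1/6)·7 + (5/36)·8 + (1/9)·9 + (1/12)·10 + (1/18)·11 + (1/36)·12 = 7
Expected profit = 7 − 5 = 2 ≈ $2.00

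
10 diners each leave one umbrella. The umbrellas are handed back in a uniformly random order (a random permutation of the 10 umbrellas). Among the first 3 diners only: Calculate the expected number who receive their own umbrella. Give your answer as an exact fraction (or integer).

Let Xᵢ = 1 if person i gets their own umbrella. For each i, P(Xᵢ=1) = 1/10.
By linearity of expectation, E[X₁+…+X_3] = 3·(1/10) = 3/10.

3/10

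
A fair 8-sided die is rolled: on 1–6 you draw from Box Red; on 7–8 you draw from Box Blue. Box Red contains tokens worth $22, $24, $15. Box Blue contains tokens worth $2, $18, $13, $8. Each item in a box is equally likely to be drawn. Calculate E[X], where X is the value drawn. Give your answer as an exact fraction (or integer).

E[X | Box Red] = (22 + 24 + 15)/3 = 61/3
E[X | Box Blue] = (2 + 18 + 13 + 8)/4 = 41/4
E[X] = (3/4)·61/3 + (1/4)·41/4 = 285/16

285/16 dollars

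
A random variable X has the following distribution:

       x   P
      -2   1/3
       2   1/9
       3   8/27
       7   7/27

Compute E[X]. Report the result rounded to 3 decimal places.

E[X] = (1/3)·(-2) + (1/9)·2 + (8/27)·3 + (7/27)·7
     = 61/27 ≈ 2.259

2.259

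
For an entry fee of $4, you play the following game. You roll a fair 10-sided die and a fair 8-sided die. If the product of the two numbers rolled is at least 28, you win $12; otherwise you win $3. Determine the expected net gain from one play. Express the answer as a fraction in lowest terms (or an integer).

E[payout] = (5/8)·3 + (3/8)·12 = 51/8
Expected profit = 51/8 − 4 = 19/8

19/8 dollars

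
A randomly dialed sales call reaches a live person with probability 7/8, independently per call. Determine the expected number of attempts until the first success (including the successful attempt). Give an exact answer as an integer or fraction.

For a geometric distribution, E[trials] = 1/p = 1/(7/8) = 8/7.

8/7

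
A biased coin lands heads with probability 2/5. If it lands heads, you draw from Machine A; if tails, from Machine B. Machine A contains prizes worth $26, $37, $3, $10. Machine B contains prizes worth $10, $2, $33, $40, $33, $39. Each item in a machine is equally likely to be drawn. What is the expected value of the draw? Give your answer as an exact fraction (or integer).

233/10 dollars

E[X | Machine A] = (26 + 37 + 3 + 10)/4 = 19
E[X | Machine B] = (10 + 2 + 33 + 40 + 33 + 39)/6 = 157/6
E[X] = (2/5)·19 + (3/5)·157/6 = 233/10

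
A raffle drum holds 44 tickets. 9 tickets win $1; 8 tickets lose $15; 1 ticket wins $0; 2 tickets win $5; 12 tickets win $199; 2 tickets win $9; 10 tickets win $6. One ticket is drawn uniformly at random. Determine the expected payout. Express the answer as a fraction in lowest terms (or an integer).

E[payout] = (9/44)·1 + (8/44)·(-15) + (1/44)·0 + (2/44)·5 + (12/44)·199 + (2/44)·9 + (10/44)·6 = 215/4

215/4 dollars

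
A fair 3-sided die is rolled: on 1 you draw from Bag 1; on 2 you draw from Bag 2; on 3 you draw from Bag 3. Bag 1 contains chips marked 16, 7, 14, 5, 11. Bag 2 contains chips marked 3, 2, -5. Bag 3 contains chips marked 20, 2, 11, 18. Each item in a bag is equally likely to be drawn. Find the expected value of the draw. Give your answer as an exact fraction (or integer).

E[X | Bag 1] = (16 + 7 + 14 + 5 + 11)/5 = 53/5
E[X | Bag 2] = (3 + 2 − 5)/3 = 0
E[X | Bag 3] = (20 + 2 + 11 + 18)/4 = 51/4
E[X] = (1/3)·53/5 + (1/3)·0 + (1/3)·51/4 = 467/60

467/60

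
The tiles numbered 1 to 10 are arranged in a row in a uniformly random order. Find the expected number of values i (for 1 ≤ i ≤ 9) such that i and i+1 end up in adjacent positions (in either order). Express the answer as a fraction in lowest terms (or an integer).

For each i ∈ {1,…,9}, let Xᵢ = 1 if i and i+1 are adjacent. P(Xᵢ=1) = 2·(10−1)!/10! = 2/10.
By linearity, E[ΣXᵢ] = (9)·(2/10) = 9/5.

9/5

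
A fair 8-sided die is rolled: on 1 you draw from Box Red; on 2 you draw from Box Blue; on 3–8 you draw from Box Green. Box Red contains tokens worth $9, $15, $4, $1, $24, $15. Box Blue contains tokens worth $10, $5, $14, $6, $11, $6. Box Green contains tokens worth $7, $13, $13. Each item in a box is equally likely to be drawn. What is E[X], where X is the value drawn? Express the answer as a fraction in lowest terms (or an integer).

E[X | Box Red] = (9 + 15 + 4 + 1 + 24 + 15)/6 = 34/3
E[X | Box Blue] = (10 + 5 + 14 + 6 + 11 + 6)/6 = 26/3
E[X | Box Green] = (7 + 13 + 13)/3 = 11
E[X] = (1/8)·34/3 + (1/8)·26/3 + (3/4)·11 = 43/4

43/4 dollars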